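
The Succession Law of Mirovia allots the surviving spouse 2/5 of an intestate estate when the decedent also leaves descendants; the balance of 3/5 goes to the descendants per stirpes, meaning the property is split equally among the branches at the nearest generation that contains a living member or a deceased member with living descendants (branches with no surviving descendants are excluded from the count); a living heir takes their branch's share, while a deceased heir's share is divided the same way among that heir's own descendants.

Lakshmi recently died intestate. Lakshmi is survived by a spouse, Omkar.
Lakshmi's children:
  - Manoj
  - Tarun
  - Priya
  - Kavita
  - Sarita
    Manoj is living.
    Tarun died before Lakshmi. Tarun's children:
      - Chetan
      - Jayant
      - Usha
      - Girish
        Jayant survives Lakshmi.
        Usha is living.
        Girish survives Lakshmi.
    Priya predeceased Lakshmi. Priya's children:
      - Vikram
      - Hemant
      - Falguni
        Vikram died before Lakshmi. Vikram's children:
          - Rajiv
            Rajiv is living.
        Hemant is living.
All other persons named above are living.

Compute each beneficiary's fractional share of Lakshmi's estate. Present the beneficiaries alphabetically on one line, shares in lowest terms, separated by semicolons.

Chetan 3/100; Falguni 1/25; Girish 3/100; Hemant 1/25; Jayant 3/100; Kavita 3/25; Manoj 3/25; Omkar 2/5; Rajiv 1/25; Sarita 3/25; Usha 3/100

Omkar, as surviving spouse, takes 2/5.
The remaining 3/5 passes to Lakshmi's descendants per stirpes.
The 3/5 is divided into 5 equal shares of 3/25 among Manoj, Tarun, Priya, Kavita, Sarita.
Manoj is living and takes 3/25.
Tarun predeceased; the 3/25 allotted to Tarun's branch passes to Tarun's issue by representation.
The 3/25 is divided into 4 equal shares of 3/100 among Chetan, Jayant, Usha, Girish.
Chetan is living and takes 3/100.
Jayant is living and takes 3/100.
Usha is living and takes 3/100.
Girish is living and takes 3/100.
Priya predeceased; the 3/25 allotted to Priya's branch passes to Priya's issue by representation.
The 3/25 is divided into 3 equal shares of 1/25 among Vikram, Hemant, Falguni.
Vikram predeceased; the 1/25 allotted to Vikram's branch passes to Vikram's issue by representation.
Rajiv is the sole taker at this level and receives the full 1/25.
Hemant is living and takes 1/25.
Falguni is living and takes 1/25.
Kavita is living and takes 3/25.
Sarita is living and takes 3/25.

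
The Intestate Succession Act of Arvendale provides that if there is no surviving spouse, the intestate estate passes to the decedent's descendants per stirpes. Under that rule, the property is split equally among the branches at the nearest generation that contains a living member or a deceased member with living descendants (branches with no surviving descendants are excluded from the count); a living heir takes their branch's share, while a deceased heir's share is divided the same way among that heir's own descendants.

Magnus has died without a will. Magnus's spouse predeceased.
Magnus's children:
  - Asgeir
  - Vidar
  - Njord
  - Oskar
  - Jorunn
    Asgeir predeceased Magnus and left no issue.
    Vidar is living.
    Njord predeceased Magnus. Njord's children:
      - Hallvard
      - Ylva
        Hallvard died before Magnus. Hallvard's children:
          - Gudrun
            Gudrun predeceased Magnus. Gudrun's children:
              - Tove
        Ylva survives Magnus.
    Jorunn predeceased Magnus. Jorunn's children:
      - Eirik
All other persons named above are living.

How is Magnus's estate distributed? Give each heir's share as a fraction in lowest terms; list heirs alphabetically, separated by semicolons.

Eirik 1/4; Oskar 1/4; Tove 1/8; Vidar 1/4; Ylva 1/8

There is no surviving spouse, so the entire estate passes to Magnus's descendants per stirpes.
Asgeir left no surviving issue, so that branch lapses and is disregarded.
The estate is divided into 4 equal shares of 1/4 among Vidar, Njord, Oskar, Jorunn.
Vidar is living and takes 1/4.
Njord predeceased; the 1/4 allotted to Njord's branch passes to Njord's issue by representation.
The 1/4 is divided into 2 equal shares of 1/8 among Hallvard, Ylva.
Hallvard predeceased; the 1/8 allotted to Hallvard's branch passes to Hallvard's issue by representation.
Gudrun's line is the sole branch at this level, so the full 1/8 passes to Gudrun's issue by representation.
Tove is the sole taker at this level and receives the full 1/8.
Ylva is living and takes 1/8.
Oskar is living and takes 1/4.
Jorunn predeceased; the 1/4 allotted to Jorunn's branch passes to Jorunn's issue by representation.
Eirik is the sole taker at this level and receives the full 1/4.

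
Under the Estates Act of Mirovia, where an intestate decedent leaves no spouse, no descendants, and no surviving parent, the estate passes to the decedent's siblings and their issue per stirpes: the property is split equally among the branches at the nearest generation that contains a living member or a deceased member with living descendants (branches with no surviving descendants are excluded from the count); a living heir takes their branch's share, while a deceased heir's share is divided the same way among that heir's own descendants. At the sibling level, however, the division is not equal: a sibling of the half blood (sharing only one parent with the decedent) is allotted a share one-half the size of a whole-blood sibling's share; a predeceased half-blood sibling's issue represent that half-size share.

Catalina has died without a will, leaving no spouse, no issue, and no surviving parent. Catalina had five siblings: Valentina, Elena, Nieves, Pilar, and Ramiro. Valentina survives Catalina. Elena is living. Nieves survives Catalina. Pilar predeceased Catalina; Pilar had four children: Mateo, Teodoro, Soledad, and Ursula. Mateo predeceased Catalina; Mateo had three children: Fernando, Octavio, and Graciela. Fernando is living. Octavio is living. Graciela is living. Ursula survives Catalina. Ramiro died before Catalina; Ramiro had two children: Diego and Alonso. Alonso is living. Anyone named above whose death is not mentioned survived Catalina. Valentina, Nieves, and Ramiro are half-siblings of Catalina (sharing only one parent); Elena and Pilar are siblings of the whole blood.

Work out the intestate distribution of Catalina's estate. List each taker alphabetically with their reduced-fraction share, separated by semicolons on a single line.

Alonso 1/14; Diego 1/14; Elena 2/7; Fernando 1/42; Graciela 1/42; Nieves 1/7; Octavio 1/42; Soledad 1/14; Teodoro 1/14; Ursula 1/14; Valentina 1/7

No spouse, descendants, or parent survives, so the estate passes to Catalina's siblings per stirpes.
Half-blood siblings count for one-half the weight of whole-blood siblings at the initial division.
Dividing 1 in proportion to weights (total weight 7/2): Valentina (weight 1/2) → 1/7; Elena (weight 1) → 2/7; Nieves (weight 1/2) → 1/7; Pilar (weight 1) → 2/7; Ramiro (weight 1/2) → 1/7.
Valentina is living and takes 1/7.
Elena is living and takes 2/7.
Nieves is living and takes 1/7.
Pilar predeceased; the 2/7 allotted to Pilar's branch passes to Pilar's issue by representation.
The 2/7 is divided into 4 equal shares of 1/14 among Mateo, Teodoro, Soledad, Ursula.
Mateo predeceased; the 1/14 allotted to Mateo's branch passes to Mateo's issue by representation.
The 1/14 is divided into 3 equal shares of 1/42 among Fernando, Octavio, Graciela.
Fernando is living and takes 1/42.
Octavio is living and takes 1/42.
Graciela is living and takes 1/42.
Teodoro is living and takes 1/14.
Soledad is living and takes 1/14.
Ursula is living and takes 1/14.
Ramiro predeceased; the 1/7 allotted to Ramiro's branch passes to Ramiro's issue by representation.
The 1/7 is divided into 2 equal shares of 1/14 among Diego, Alonso.
Diego is living and takes 1/14.
Alonso is living and takes 1/14.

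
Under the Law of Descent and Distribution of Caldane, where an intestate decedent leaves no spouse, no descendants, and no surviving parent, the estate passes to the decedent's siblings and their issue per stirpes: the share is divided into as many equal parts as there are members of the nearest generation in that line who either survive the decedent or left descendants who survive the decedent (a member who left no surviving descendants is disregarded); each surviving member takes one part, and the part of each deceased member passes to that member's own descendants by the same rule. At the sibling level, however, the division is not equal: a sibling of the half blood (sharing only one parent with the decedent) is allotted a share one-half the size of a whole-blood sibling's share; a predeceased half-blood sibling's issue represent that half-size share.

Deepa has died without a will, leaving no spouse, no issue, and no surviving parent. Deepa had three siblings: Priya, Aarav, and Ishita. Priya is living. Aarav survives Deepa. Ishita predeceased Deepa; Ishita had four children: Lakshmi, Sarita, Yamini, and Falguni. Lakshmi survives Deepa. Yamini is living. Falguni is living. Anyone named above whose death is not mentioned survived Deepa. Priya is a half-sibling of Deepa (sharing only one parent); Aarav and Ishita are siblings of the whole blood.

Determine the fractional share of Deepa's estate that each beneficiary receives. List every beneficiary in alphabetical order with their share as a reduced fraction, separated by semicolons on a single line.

Aarav 2/5; Falguni 1/10; Lakshmi 1/10; Priya 1/5; Sarita 1/10; Yamini 1/10

No spouse, descendants, or parent survives, so the estate passes to Deepa's siblings per stirpes.
Half-blood siblings count for one-half the weight of whole-blood siblings at the initial division.
Dividing 1 in proportion to weights (total weight 5/2): Priya (weight 1/2) → 1/5; Aarav (weight 1) → 2/5; Ishita (weight 1) → 2/5.
Priya is living and takes 1/5.
Aarav is living and takes 2/5.
Ishita predeceased; the 2/5 allotted to Ishita's branch passes to Ishita's issue by representation.
The 2/5 is divided into 4 equal shares of 1/10 among Lakshmi, Sarita, Yamini, Falguni.
Lakshmi is living and takes 1/10.
Sarita is living and takes 1/10.
Yamini is living and takes 1/10.
Falguni is living and takes 1/10.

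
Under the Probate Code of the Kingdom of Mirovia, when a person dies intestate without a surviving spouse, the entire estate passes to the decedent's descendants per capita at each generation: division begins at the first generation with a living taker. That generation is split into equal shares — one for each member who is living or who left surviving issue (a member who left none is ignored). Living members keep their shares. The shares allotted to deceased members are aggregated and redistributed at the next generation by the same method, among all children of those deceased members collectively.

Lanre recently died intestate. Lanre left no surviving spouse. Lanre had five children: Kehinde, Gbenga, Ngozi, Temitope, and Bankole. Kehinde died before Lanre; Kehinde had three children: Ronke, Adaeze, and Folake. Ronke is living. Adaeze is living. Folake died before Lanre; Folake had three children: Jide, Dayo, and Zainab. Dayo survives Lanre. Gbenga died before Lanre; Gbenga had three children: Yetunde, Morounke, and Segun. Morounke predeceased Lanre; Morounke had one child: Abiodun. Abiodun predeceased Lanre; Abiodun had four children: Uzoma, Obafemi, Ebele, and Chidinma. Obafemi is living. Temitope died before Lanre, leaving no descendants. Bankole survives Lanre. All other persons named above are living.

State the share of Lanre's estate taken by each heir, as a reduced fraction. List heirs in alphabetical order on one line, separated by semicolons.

Adaeze 1/12; Bankole 1/4; Chidinma 1/96; Dayo 1/24; Ebele 1/96; Jide 1/24; Ngozi 1/4; Obafemi 1/96; Ronke 1/12; Segun 1/12; Uzoma 1/96; Yetunde 1/12; Zainab 1/24

There is no surviving spouse, so the entire estate passes to Lanre's descendants per capita at each generation.
At generation 1 (Kehinde, Gbenga, Ngozi, Bankole) there are 4 shares of (1)/4 = 1/4 each.
Living: Ngozi and Bankole — each takes 1/4.
Deceased: Kehinde and Gbenga. Their combined 1/2 is pooled and carried to generation 2.
At generation 2 (Ronke, Adaeze, Folake, Yetunde, Morounke, Segun) there are 6 shares of (1/2)/6 = 1/12 each.
Living: Ronke, Adaeze, Yetunde, and Segun — each takes 1/12.
Deceased: Folake and Morounke. Their combined 1/6 is pooled and carried to generation 3.
At generation 3 (Jide, Dayo, Zainab, Abiodun) there are 4 shares of (1/6)/4 = 1/24 each.
Living: Jide, Dayo, and Zainab — each takes 1/24.
Deceased: Abiodun. That 1/24 share is carried to generation 4.
At generation 4 (Uzoma, Obafemi, Ebele, Chidinma) there are 4 shares of (1/24)/4 = 1/96 each.
Living: Uzoma, Obafemi, Ebele, and Chidinma — each takes 1/96.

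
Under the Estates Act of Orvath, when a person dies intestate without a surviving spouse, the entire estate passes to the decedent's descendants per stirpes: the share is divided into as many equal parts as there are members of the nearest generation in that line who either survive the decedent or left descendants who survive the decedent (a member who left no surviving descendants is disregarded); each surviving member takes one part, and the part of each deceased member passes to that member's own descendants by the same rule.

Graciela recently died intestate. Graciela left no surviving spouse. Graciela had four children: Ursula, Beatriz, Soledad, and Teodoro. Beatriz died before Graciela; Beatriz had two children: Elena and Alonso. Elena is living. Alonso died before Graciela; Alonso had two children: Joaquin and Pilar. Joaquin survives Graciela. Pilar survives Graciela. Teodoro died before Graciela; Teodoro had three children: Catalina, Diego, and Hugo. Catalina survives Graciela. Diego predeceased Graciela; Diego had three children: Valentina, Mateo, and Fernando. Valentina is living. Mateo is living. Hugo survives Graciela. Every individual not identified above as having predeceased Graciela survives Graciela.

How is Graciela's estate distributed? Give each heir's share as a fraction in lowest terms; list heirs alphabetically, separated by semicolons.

There is no surviving spouse, so the entire estate passes to Graciela's descendants per stirpes.
The estate is divided into 4 equal shares of 1/4 among Ursula, Beatriz, Soledad, Teodoro.
Ursula is living and takes 1/4.
Beatriz predeceased; the 1/4 allotted to Beatriz's branch passes to Beatriz's issue by representation.
The 1/4 is divided into 2 equal shares of 1/8 among Elena, Alonso.
Elena is living and takes 1/8.
Alonso predeceased; the 1/8 allotted to Alonso's branch passes to Alonso's issue by representation.
The 1/8 is divided into 2 equal shares of 1/16 among Joaquin, Pilar.
Joaquin is living and takes 1/16.
Pilar is living and takes 1/16.
Soledad is living and takes 1/4.
Teodoro predeceased; the 1/4 allotted to Teodoro's branch passes to Teodoro's issue by representation.
The 1/4 is divided into 3 equal shares of 1/12 among Catalina, Diego, Hugo.
Catalina is living and takes 1/12.
Diego predeceased; the 1/12 allotted to Diego's branch passes to Diego's issue by representation.
The 1/12 is divided into 3 equal shares of 1/36 among Valentina, Mateo, Fernando.
Valentina is living and takes 1/36.
Mateo is living and takes 1/36.
Fernando is living and takes 1/36.
Hugo is living and takes 1/12.

Catalina 1/12; Elena 1/8; Fernando 1/36; Hugo 1/12; Joaquin 1/16; Mateo 1/36; Pilar 1/16; Soledad 1/4; Ursula 1/4; Valentina 1/36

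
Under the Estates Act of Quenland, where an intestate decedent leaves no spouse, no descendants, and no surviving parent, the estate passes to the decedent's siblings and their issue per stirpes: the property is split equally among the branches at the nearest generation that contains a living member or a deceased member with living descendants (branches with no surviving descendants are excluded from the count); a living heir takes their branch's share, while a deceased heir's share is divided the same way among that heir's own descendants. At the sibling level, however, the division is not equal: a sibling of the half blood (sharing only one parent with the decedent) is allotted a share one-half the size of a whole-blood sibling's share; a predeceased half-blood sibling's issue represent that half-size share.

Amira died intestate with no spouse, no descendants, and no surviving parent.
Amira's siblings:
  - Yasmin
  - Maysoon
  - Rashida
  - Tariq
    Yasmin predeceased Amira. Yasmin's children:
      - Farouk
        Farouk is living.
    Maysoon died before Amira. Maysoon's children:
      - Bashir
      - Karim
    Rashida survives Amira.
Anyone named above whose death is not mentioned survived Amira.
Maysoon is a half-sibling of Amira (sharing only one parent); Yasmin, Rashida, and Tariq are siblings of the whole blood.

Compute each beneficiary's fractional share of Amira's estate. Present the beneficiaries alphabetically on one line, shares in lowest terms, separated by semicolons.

No spouse, descendants, or parent survives, so the estate passes to Amira's siblings per stirpes.
Half-blood siblings count for one-half the weight of whole-blood siblings at the initial division.
Dividing 1 in proportion to weights (total weight 7/2): Yasmin (weight 1) → 2/7; Maysoon (weight 1/2) → 1/7; Rashida (weight 1) → 2/7; Tariq (weight 1) → 2/7.
Yasmin predeceased; the 2/7 allotted to Yasmin's branch passes to Yasmin's issue by representation.
Farouk is the sole taker at this level and receives the full 2/7.
Maysoon predeceased; the 1/7 allotted to Maysoon's branch passes to Maysoon's issue by representation.
The 1/7 is divided into 2 equal shares of 1/14 among Bashir, Karim.
Bashir is living and takes 1/14.
Karim is living and takes 1/14.
Rashida is living and takes 2/7.
Tariq is living and takes 2/7.

Bashir 1/14; Farouk 2/7; Karim 1/14; Rashida 2/7; Tariq 2/7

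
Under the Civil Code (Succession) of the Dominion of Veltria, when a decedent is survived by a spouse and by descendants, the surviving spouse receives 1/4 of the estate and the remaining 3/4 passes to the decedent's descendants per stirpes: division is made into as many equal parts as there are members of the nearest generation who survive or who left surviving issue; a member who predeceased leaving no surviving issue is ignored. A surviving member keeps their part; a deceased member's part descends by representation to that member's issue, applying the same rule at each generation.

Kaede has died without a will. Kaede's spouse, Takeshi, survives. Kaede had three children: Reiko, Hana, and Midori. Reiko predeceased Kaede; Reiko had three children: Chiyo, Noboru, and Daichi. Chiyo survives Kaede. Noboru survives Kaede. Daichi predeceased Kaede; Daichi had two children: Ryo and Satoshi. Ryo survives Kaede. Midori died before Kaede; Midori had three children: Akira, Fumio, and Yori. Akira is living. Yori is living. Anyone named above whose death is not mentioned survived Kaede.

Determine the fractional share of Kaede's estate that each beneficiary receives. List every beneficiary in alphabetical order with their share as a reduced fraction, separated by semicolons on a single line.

Akira 1/12; Chiyo 1/12; Fumio 1/12; Hana 1/4; Noboru 1/12; Ryo 1/24; Satoshi 1/24; Takeshi 1/4; Yori 1/12

Takeshi, as surviving spouse, takes 1/4.
The remaining 3/4 passes to Kaede's descendants per stirpes.
The 3/4 is divided into 3 equal shares of 1/4 among Reiko, Hana, Midori.
Reiko predeceased; the 1/4 allotted to Reiko's branch passes to Reiko's issue by representation.
The 1/4 is divided into 3 equal shares of 1/12 among Chiyo, Noboru, Daichi.
Chiyo is living and takes 1/12.
Noboru is living and takes 1/12.
Daichi predeceased; the 1/12 allotted to Daichi's branch passes to Daichi's issue by representation.
The 1/12 is divided into 2 equal shares of 1/24 among Ryo, Satoshi.
Ryo is living and takes 1/24.
Satoshi is living and takes 1/24.
Hana is living and takes 1/4.
Midori predeceased; the 1/4 allotted to Midori's branch passes to Midori's issue by representation.
The 1/4 is divided into 3 equal shares of 1/12 among Akira, Fumio, Yori.
Akira is living and takes 1/12.
Fumio is living and takes 1/12.
Yori is living and takes 1/12.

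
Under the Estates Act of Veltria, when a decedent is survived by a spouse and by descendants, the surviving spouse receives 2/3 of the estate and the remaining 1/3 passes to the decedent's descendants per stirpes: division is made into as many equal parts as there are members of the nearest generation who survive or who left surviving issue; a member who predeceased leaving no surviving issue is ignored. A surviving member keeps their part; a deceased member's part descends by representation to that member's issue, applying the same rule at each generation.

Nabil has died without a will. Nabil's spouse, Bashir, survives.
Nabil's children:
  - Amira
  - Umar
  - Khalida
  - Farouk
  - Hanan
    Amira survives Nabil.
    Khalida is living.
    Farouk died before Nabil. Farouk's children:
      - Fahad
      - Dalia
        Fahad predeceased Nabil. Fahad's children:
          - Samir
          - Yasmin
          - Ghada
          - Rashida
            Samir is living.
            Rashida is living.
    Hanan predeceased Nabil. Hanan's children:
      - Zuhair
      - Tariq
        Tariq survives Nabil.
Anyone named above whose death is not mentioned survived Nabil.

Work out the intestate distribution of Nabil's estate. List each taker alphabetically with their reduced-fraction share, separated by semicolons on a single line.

Amira 1/15; Bashir 2/3; Dalia 1/30; Ghada 1/120; Khalida 1/15; Rashida 1/120; Samir 1/120; Tariq 1/30; Umar 1/15; Yasmin 1/120; Zuhair 1/30

Bashir, as surviving spouse, takes 2/3.
The remaining 1/3 passes to Nabil's descendants per stirpes.
The 1/3 is divided into 5 equal shares of 1/15 among Amira, Umar, Khalida, Farouk, Hanan.
Amira is living and takes 1/15.
Umar is living and takes 1/15.
Khalida is living and takes 1/15.
Farouk predeceased; the 1/15 allotted to Farouk's branch passes to Farouk's issue by representation.
The 1/15 is divided into 2 equal shares of 1/30 among Fahad, Dalia.
Fahad predeceased; the 1/30 allotted to Fahad's branch passes to Fahad's issue by representation.
The 1/30 is divided into 4 equal shares of 1/120 among Samir, Yasmin, Ghada, Rashida.
Samir is living and takes 1/120.
Yasmin is living and takes 1/120.
Ghada is living and takes 1/120.
Rashida is living and takes 1/120.
Dalia is living and takes 1/30.
Hanan predeceased; the 1/15 allotted to Hanan's branch passes to Hanan's issue by representation.
The 1/15 is divided into 2 equal shares of 1/30 among Zuhair, Tariq.
Zuhair is living and takes 1/30.
Tariq is living and takes 1/30.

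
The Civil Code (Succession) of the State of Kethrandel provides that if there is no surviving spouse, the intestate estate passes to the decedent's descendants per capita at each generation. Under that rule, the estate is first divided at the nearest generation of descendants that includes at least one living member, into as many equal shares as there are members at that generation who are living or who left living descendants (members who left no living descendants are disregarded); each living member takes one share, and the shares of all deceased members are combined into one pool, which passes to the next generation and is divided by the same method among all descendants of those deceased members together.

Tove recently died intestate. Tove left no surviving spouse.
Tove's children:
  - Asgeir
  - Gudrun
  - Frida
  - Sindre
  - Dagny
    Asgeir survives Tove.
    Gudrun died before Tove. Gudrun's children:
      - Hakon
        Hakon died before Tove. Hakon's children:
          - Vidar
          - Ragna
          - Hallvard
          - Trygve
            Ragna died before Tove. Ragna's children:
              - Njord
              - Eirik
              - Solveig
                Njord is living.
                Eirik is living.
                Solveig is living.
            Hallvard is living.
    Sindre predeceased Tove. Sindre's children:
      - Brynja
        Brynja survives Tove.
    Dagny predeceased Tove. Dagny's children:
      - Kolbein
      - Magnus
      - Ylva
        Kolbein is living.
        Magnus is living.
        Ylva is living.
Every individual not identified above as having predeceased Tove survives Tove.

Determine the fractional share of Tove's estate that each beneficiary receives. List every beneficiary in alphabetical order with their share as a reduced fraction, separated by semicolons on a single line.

There is no surviving spouse, so the entire estate passes to Tove's descendants per capita at each generation.
At generation 1 (Asgeir, Gudrun, Frida, Sindre, Dagny) there are 5 shares of (1)/5 = 1/5 each.
Living: Asgeir and Frida — each takes 1/5.
Deceased: Gudrun, Sindre, and Dagny. Their combined 3/5 is pooled and carried to generation 2.
At generation 2 (Hakon, Brynja, Kolbein, Magnus, Ylva) there are 5 shares of (3/5)/5 = 3/25 each.
Living: Brynja, Kolbein, Magnus, and Ylva — each takes 3/25.
Deceased: Hakon. That 3/25 share is carried to generation 3.
At generation 3 (Vidar, Ragna, Hallvard, Trygve) there are 4 shares of (3/25)/4 = 3/100 each.
Living: Vidar, Hallvard, and Trygve — each takes 3/100.
Deceased: Ragna. That 3/100 share is carried to generation 4.
At generation 4 (Njord, Eirik, Solveig) there are 3 shares of (3/100)/3 = 1/100 each.
Living: Njord, Eirik, and Solveig — each takes 1/100.

Asgeir 1/5; Brynja 3/25; Eirik 1/100; Frida 1/5; Hallvard 3/100; Kolbein 3/25; Magnus 3/25; Njord 1/100; Solveig 1/100; Trygve 3/100; Vidar 3/100; Ylva 3/25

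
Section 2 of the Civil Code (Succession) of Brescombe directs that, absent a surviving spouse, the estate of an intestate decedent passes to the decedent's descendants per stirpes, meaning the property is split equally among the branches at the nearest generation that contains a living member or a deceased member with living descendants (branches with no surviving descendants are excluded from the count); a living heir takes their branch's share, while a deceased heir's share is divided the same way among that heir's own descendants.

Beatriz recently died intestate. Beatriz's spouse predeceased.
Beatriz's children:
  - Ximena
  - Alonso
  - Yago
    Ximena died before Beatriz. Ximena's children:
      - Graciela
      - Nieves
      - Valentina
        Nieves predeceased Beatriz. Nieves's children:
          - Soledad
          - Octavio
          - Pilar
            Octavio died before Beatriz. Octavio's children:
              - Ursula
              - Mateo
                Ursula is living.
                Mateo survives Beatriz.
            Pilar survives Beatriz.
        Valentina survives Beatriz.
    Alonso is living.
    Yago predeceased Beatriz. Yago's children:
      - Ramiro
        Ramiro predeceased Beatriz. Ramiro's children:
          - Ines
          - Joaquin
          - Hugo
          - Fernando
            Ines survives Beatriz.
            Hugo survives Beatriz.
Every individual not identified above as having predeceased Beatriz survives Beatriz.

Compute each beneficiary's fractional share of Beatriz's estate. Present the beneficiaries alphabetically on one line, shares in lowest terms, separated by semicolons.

Alonso 1/3; Fernando 1/12; Graciela 1/9; Hugo 1/12; Ines 1/12; Joaquin 1/12; Mateo 1/54; Pilar 1/27; Soledad 1/27; Ursula 1/54; Valentina 1/9

There is no surviving spouse, so the entire estate passes to Beatriz's descendants per stirpes.
The estate is divided into 3 equal shares of 1/3 among Ximena, Alonso, Yago.
Ximena predeceased; the 1/3 allotted to Ximena's branch passes to Ximena's issue by representation.
The 1/3 is divided into 3 equal shares of 1/9 among Graciela, Nieves, Valentina.
Graciela is living and takes 1/9.
Nieves predeceased; the 1/9 allotted to Nieves's branch passes to Nieves's issue by representation.
The 1/9 is divided into 3 equal shares of 1/27 among Soledad, Octavio, Pilar.
Soledad is living and takes 1/27.
Octavio predeceased; the 1/27 allotted to Octavio's branch passes to Octavio's issue by representation.
The 1/27 is divided into 2 equal shares of 1/54 among Ursula, Mateo.
Ursula is living and takes 1/54.
Mateo is living and takes 1/54.
Pilar is living and takes 1/27.
Valentina is living and takes 1/9.
Alonso is living and takes 1/3.
Yago predeceased; the 1/3 allotted to Yago's branch passes to Yago's issue by representation.
Ramiro's line is the sole branch at this level, so the full 1/3 passes to Ramiro's issue by representation.
The 1/3 is divided into 4 equal shares of 1/12 among Ines, Joaquin, Hugo, Fernando.
Ines is living and takes 1/12.
Joaquin is living and takes 1/12.
Hugo is living and takes 1/12.
Fernando is living and takes 1/12.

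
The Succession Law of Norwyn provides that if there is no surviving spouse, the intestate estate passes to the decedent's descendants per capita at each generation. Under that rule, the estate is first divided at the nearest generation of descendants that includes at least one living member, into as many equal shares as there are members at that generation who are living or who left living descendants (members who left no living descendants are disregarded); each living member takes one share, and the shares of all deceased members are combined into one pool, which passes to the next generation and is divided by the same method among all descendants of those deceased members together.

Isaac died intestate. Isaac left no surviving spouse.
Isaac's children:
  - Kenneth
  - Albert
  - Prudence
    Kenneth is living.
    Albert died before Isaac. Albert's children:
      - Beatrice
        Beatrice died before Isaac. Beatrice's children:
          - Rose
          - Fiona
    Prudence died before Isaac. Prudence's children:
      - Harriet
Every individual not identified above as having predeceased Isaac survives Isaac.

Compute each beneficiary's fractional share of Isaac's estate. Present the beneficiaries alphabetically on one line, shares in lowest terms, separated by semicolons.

Fiona 1/6; Harriet 1/3; Kenneth 1/3; Rose 1/6

There is no surviving spouse, so the entire estate passes to Isaac's descendants per capita at each generation.
At generation 1 (Kenneth, Albert, Prudence) there are 3 shares of (1)/3 = 1/3 each.
Living: Kenneth — each takes 1/3.
Deceased: Albert and Prudence. Their combined 2/3 is pooled and carried to generation 2.
At generation 2 (Beatrice, Harriet) there are 2 shares of (2/3)/2 = 1/3 each.
Living: Harriet — each takes 1/3.
Deceased: Beatrice. That 1/3 share is carried to generation 3.
At generation 3 (Rose, Fiona) there are 2 shares of (1/3)/2 = 1/6 each.
Living: Rose and Fiona — each takes 1/6.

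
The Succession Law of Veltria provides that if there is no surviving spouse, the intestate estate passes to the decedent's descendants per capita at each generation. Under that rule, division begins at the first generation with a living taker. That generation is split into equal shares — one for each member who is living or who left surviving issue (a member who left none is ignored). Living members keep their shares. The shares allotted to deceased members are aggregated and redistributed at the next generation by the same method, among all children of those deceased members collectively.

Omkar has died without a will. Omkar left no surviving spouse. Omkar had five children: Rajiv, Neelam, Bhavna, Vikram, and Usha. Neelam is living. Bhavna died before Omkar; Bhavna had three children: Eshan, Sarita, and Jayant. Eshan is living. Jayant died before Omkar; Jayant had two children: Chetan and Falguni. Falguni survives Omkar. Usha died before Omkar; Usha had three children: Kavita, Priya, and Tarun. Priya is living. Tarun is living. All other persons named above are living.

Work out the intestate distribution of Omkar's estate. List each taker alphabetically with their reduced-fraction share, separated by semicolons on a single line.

Chetan 1/30; Eshan 1/15; Falguni 1/30; Kavita 1/15; Neelam 1/5; Priya 1/15; Rajiv 1/5; Sarita 1/15; Tarun 1/15; Vikram 1/5

There is no surviving spouse, so the entire estate passes to Omkar's descendants per capita at each generation.
At generation 1 (Rajiv, Neelam, Bhavna, Vikram, Usha) there are 5 shares of (1)/5 = 1/5 each.
Living: Rajiv, Neelam, and Vikram — each takes 1/5.
Deceased: Bhavna and Usha. Their combined 2/5 is pooled and carried to generation 2.
At generation 2 (Eshan, Sarita, Jayant, Kavita, Priya, Tarun) there are 6 shares of (2/5)/6 = 1/15 each.
Living: Eshan, Sarita, Kavita, Priya, and Tarun — each takes 1/15.
Deceased: Jayant. That 1/15 share is carried to generation 3.
At generation 3 (Chetan, Falguni) there are 2 shares of (1/15)/2 = 1/30 each.
Living: Chetan and Falguni — each takes 1/30.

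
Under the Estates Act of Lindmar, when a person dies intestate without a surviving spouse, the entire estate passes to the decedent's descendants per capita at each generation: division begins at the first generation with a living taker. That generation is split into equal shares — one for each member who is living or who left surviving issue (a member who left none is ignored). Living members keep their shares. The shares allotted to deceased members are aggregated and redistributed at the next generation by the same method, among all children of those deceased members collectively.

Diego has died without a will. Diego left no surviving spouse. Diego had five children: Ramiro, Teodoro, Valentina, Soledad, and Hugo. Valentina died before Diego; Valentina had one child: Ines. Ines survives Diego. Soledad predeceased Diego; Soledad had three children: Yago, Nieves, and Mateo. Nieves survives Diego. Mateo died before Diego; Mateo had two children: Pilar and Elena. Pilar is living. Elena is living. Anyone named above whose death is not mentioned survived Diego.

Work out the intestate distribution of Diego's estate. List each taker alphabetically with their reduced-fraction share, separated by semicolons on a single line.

Elena 1/20; Hugo 1/5; Ines 1/10; Nieves 1/10; Pilar 1/20; Ramiro 1/5; Teodoro 1/5; Yago 1/10

There is no surviving spouse, so the entire estate passes to Diego's descendants per capita at each generation.
At generation 1 (Ramiro, Teodoro, Valentina, Soledad, Hugo) there are 5 shares of (1)/5 = 1/5 each.
Living: Ramiro, Teodoro, and Hugo — each takes 1/5.
Deceased: Valentina and Soledad. Their combined 2/5 is pooled and carried to generation 2.
At generation 2 (Ines, Yago, Nieves, Mateo) there are 4 shares of (2/5)/4 = 1/10 each.
Living: Ines, Yago, and Nieves — each takes 1/10.
Deceased: Mateo. That 1/10 share is carried to generation 3.
At generation 3 (Pilar, Elena) there are 2 shares of (1/10)/2 = 1/20 each.
Living: Pilar and Elena — each takes 1/20.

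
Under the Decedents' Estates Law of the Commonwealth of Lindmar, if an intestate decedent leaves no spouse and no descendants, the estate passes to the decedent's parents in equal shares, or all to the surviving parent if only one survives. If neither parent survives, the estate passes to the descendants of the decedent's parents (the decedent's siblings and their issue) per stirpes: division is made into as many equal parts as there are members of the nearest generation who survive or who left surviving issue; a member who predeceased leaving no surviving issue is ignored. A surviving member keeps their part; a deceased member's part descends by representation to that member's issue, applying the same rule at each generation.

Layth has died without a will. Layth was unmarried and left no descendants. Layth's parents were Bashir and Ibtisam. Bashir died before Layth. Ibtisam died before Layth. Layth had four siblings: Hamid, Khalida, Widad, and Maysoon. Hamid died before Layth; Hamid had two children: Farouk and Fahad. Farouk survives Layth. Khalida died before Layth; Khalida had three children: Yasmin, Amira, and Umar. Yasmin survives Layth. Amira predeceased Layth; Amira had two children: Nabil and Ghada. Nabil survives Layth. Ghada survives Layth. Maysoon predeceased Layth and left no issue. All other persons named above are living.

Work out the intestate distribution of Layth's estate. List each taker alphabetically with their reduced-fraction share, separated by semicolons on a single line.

Neither parent survives and there are no descendants, so the estate passes to Layth's siblings and their issue per stirpes.
Maysoon left no surviving issue, so that branch lapses and is disregarded.
The estate is divided into 3 equal shares of 1/3 among Hamid, Khalida, Widad.
Hamid predeceased; the 1/3 allotted to Hamid's branch passes to Hamid's issue by representation.
The 1/3 is divided into 2 equal shares of 1/6 among Farouk, Fahad.
Farouk is living and takes 1/6.
Fahad is living and takes 1/6.
Khalida predeceased; the 1/3 allotted to Khalida's branch passes to Khalida's issue by representation.
The 1/3 is divided into 3 equal shares of 1/9 among Yasmin, Amira, Umar.
Yasmin is living and takes 1/9.
Amira predeceased; the 1/9 allotted to Amira's branch passes to Amira's issue by representation.
The 1/9 is divided into 2 equal shares of 1/18 among Nabil, Ghada.
Nabil is living and takes 1/18.
Ghada is living and takes 1/18.
Umar is living and takes 1/9.
Widad is living and takes 1/3.

Fahad 1/6; Farouk 1/6; Ghada 1/18; Nabil 1/18; Umar 1/9; Widad 1/3; Yasmin 1/9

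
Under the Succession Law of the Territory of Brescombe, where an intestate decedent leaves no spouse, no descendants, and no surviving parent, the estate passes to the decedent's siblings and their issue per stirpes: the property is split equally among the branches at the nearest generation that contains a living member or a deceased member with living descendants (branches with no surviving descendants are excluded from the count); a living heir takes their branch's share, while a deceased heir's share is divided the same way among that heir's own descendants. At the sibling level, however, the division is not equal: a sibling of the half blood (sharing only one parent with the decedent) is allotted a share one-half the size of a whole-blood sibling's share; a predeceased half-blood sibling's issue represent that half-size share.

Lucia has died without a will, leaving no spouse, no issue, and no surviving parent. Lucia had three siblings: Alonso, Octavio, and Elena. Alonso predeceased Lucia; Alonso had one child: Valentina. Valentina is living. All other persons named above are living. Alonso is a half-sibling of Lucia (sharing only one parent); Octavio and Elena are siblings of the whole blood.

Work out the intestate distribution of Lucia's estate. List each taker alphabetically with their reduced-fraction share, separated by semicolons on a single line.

No spouse, descendants, or parent survives, so the estate passes to Lucia's siblings per stirpes.
Half-blood siblings count for one-half the weight of whole-blood siblings at the initial division.
Dividing 1 in proportion to weights (total weight 5/2): Alonso (weight 1/2) → 1/5; Octavio (weight 1) → 2/5; Elena (weight 1) → 2/5.
Alonso predeceased; the 1/5 allotted to Alonso's branch passes to Alonso's issue by representation.
Valentina is the sole taker at this level and receives the full 1/5.
Octavio is living and takes 2/5.
Elena is living and takes 2/5.

Elena 2/5; Octavio 2/5; Valentina 1/5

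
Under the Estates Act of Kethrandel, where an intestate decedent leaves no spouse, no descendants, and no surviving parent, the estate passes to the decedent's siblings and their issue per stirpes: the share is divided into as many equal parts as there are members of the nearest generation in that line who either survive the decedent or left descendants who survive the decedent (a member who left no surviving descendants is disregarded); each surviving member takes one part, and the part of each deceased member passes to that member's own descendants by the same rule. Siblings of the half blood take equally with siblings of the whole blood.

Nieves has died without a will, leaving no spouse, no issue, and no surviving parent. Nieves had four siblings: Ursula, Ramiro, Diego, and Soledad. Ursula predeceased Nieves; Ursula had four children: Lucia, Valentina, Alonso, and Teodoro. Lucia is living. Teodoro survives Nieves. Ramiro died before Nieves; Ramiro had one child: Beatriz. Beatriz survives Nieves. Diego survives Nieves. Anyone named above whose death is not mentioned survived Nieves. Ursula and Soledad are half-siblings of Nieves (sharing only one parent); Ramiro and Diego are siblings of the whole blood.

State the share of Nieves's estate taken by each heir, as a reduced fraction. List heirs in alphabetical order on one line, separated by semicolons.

No spouse, descendants, or parent survives, so the estate passes to Nieves's siblings per stirpes.
Half-blood and whole-blood siblings take equally under the stated rule.
The estate is divided into 4 equal shares of 1/4 among Ursula, Ramiro, Diego, Soledad.
Ursula predeceased; the 1/4 allotted to Ursula's branch passes to Ursula's issue by representation.
The 1/4 is divided into 4 equal shares of 1/16 among Lucia, Valentina, Alonso, Teodoro.
Lucia is living and takes 1/16.
Valentina is living and takes 1/16.
Alonso is living and takes 1/16.
Teodoro is living and takes 1/16.
Ramiro predeceased; the 1/4 allotted to Ramiro's branch passes to Ramiro's issue by representation.
Beatriz is the sole taker at this level and receives the full 1/4.
Diego is living and takes 1/4.
Soledad is living and takes 1/4.

Alonso 1/16; Beatriz 1/4; Diego 1/4; Lucia 1/16; Soledad 1/4; Teodoro 1/16; Valentina 1/16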